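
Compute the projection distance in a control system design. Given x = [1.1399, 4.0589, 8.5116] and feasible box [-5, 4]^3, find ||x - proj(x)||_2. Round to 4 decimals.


Project each component onto [-5, 4].
clip(1.1399) = 1.1399, clip(4.0589) = 4.0, clip(8.5116) = 4.0
Projection = [1.1399, 4.0, 4.0]
Squared diffs: [0.0, 0.0035, 20.3545]
Distance = sqrt(20.358) = 4.512


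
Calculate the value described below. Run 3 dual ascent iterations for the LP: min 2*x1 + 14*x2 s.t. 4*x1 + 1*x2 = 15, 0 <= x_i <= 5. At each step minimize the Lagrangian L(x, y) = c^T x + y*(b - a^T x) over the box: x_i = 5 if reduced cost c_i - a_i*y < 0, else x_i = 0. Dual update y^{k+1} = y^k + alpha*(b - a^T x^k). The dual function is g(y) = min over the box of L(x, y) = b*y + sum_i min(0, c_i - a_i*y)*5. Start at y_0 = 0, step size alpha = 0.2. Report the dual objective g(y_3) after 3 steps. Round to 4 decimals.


Dual ascent for LP: min 2*x1 + 14*x2, 4*x1 + 1*x2 = 15, 0 <= x_i <= 5
Step 1: y^k = 0.0, reduced costs: (2.0, 14.0)
  x^k = (0.0, 0.0), subgradient = b - a^T x = 15.0
  y^{k+1} = 0.0 + 0.2*15.0 = 3.0
Step 2: y^k = 3.0, reduced costs: (-10.0, 11.0)
  x^k = (5.0, 0.0), subgradient = b - a^T x = -5.0
  y^{k+1} = 3.0 + 0.2*-5.0 = 2.0
Step 3: y^k = 2.0, reduced costs: (-6.0, 12.0)
  x^k = (5.0, 0.0), subgradient = b - a^T x = -5.0
  y^{k+1} = 2.0 + 0.2*-5.0 = 1.0
Dual objective at y_3 = 1.0: reduced costs (-2.0, 13.0), box minimizer x = (5.0, 0.0)
g(y_3) = b*y + (c1 - a1*y)*x1 + (c2 - a2*y)*x2 = 15*1.0 + (-2.0)*5.0 + 13.0*0.0 = 15.0 - 10.0 + 0.0 = 5.0


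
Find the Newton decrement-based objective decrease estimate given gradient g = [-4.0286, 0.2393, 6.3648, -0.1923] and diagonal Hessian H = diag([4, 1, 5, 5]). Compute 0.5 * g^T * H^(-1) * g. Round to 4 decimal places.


Step 1: H is diagonal, so H^(-1) * g = [-1.0072, 0.2393, 1.273, -0.0385].
Step 2: g^T H^(-1) g = sum_i g_i^2 / H_ii
  = (-4.0286)^2/4 + (0.2393)^2/1 + (6.3648)^2/5 + (-0.1923)^2/5
  = 4.0574 + 0.0573 + 8.1021 + 0.0074 = 12.2242
Step 3: Objective decrease = 0.5 * g^T H^(-1) g = 6.1121


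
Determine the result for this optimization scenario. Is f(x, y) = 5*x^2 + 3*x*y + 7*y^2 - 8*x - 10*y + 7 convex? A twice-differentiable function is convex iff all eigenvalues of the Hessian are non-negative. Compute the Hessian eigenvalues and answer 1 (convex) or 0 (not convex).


The Hessian of f(x,y) = 5*x^2 + 3*x*y + 7*y^2 - 8*x - 10*y + 7 is:
H = [[10, 3], [3, 14]]
Trace = 10 + 14 = 24
Determinant = 10*14 - (3)^2 = 131
Discriminant = (24)^2 - 4*131 = 52.0
Eigenvalues: lambda_1 = 8.3944, lambda_2 = 15.6056
The function is convex.

1


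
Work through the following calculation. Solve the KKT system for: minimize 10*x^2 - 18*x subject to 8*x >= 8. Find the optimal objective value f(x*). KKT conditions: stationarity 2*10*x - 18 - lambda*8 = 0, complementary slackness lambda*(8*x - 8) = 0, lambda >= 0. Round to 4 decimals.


Step 1: Try lambda = 0 (constraint inactive).
x_unc = 18/(2*10) = 0.9
Check: 8*0.9 = 7.2 < 8 -- violated!
Step 2: Constraint must be active: 8*x = 8
x* = 8/8 = 1.0
lambda = (2*10*1.0 - 18)/8 = 0.25
Step 3: Compute optimal value.
f(x*) = 10*1.0^2 - 18*1.0 = -8.0


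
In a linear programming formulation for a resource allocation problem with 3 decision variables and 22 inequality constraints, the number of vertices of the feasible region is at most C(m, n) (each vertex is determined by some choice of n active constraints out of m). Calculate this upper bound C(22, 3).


Each vertex corresponds to some choice of n active constraints out of m, so the number of vertices is at most C(m, n) = m! / (n!(m-n)!).
m = 22, n = 3
Numerator: 22 * 21 * 20
Denominator: 3! = 6
C(22, 3) = 1540


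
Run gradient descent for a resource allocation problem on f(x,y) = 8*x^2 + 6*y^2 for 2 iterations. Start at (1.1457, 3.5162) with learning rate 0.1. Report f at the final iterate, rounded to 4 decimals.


Gradient descent on f(x,y) = 8*x^2 + 6*y^2.
Starting point: (1.1457, 3.5162), alpha = 0.1
Step 1: grad_x = 2*8*1.1457 = 18.3312, grad_y = 2*6*3.5162 = 42.1944
  x_1 = 1.1457 - 0.1*18.3312 = -0.6874
  y_1 = 3.5162 - 0.1*42.1944 = -0.7032
Step 2: grad_x = 2*8*-0.6874 = -10.9987, grad_y = 2*6*-0.7032 = -8.4389
  x_2 = -0.6874 - 0.1*-10.9987 = 0.4125
  y_2 = -0.7032 - 0.1*-8.4389 = 0.1406
f(0.4125, 0.1406) = 8*0.4125^2 + 6*0.1406^2 = 1.4796


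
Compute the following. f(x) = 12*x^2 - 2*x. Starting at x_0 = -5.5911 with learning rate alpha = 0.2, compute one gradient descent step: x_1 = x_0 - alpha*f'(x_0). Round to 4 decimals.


We compute the gradient at x_0 and apply the update.
f'(x) = 24*x - 2
f'(-5.5911) = 24*-5.5911 - 2 = -136.1864
x_1 = -5.5911 - 0.2*-136.1864 = 21.6462


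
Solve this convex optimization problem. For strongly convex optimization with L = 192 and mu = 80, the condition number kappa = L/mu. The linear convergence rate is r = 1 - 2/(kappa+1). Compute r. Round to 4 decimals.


Step 1: Compute the condition number.
kappa = L/mu = 192/80 = 2.4
Step 2: Compute the convergence rate.
r = 1 - 2/(kappa + 1) = 1 - 2*mu/(L + mu) = (L - mu)/(L + mu) = 112/272 = 0.4118


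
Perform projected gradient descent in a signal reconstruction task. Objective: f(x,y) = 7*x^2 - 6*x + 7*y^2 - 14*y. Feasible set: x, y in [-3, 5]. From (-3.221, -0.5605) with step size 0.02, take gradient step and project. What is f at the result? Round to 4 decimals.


Step 1: Compute gradient at (-3.221, -0.5605).
grad_x = 2*7*-3.221 - 6 = -51.094
grad_y = 2*7*-0.5605 - 14 = -21.847
Step 2: Gradient step.
x_raw = -3.221 - 0.02*-51.094 = -2.1991
y_raw = -0.5605 - 0.02*-21.847 = -0.1236
Step 3: Project onto [-3, 5].
x_proj = clip(-2.1991) = -2.1991
y_proj = clip(-0.1236) = -0.1236
Step 4: Evaluate f.
f(-2.1991, -0.1236) = 48.8843


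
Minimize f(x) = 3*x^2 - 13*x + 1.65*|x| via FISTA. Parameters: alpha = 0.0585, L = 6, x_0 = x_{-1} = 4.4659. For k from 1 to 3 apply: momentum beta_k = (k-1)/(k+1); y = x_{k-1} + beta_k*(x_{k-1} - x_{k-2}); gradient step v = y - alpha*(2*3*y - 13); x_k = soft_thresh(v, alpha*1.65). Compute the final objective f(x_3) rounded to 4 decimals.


FISTA on f(x) = 3*x^2 - 13*x + 1.65*|x|
L = 6, alpha = 0.0585
Iteration 1: beta = 0.0, y = 4.4659 + 0.0*(4.4659 - 4.4659) = 4.4659
  grad(y) = 13.7954, v = y - alpha*grad = 3.6589
  prox(v) = soft_thresh(3.6589, 0.0965) = 3.5623
Iteration 2: beta = 0.3333, y = 3.5623 + 0.3333*(3.5623 - 4.4659) = 3.2612
  grad(y) = 6.567, v = y - alpha*grad = 2.877
  prox(v) = soft_thresh(2.877, 0.0965) = 2.7805
Iteration 3: beta = 0.5, y = 2.7805 + 0.5*(2.7805 - 3.5623) = 2.3895
  grad(y) = 1.3372, v = y - alpha*grad = 2.3113
  prox(v) = soft_thresh(2.3113, 0.0965) = 2.2148
f(x_3) = 3*2.2148^2 - 13*2.2148 + 1.65*|2.2148| = -10.422


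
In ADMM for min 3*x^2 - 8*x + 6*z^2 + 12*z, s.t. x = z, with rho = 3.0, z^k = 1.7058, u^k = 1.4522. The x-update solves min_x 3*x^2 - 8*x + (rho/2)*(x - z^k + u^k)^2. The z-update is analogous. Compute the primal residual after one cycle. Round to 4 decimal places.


ADMM iteration with rho = 3.0, z^k = 1.7058, u^k = 1.4522
Step 1: x-update.
Minimize 3*x^2 - 8*x + (3.0/2)*(x - 1.7058 + 1.4522)^2
FOC: (2*3 + 3.0)*x = 8 + 3.0*(1.7058 - 1.4522)
x^{k+1} = 0.9734
Step 2: z-update.
Minimize 6*z^2 + 12*z + (3.0/2)*(0.9734 - z + 1.4522)^2
FOC: (2*6 + 3.0)*z = -12 + 3.0*(0.9734 + 1.4522)
z^{k+1} = -0.3149
Step 3: u-update.
u^{k+1} = 1.4522 + 0.9734 + 0.3149 = 2.7405
Step 4: Primal residual = |0.9734 + 0.3149| = 1.2883


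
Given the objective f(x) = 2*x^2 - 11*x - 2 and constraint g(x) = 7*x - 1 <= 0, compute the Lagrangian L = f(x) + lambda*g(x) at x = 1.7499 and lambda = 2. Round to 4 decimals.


Step 1: Evaluate f(x).
f(1.7499) = 2*1.7499^2 - 11*1.7499 - 2 = -15.1246
Step 2: Evaluate g(x).
g(1.7499) = 7*1.7499 - 1 = 11.2493
Step 3: Compute Lagrangian.
L = -15.1246 + 2*11.2493 = 7.374


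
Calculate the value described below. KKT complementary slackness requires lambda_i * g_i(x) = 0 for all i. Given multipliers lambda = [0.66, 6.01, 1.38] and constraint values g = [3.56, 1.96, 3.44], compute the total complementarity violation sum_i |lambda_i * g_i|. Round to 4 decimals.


KKT complementary slackness check:
lambda_1 * g_1 = 0.66 * 3.56 = 2.3496
lambda_2 * g_2 = 6.01 * 1.96 = 11.7796
lambda_3 * g_3 = 1.38 * 3.44 = 4.7472
Total violation = 2.3496 + 11.7796 + 4.7472 = 18.8764


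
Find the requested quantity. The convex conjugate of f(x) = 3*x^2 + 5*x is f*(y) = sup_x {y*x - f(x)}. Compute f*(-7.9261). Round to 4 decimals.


f*(y) = sup_x {y*x - a*x^2 - b*x} = sup_x {(y-b)*x - a*x^2}
FOC: (y - b) - 2a*x = 0 => x* = (y - b)/(2a)
x* = (-7.9261 - 5)/(2*3) = -2.1544
f*(-7.9261) = (y-b)^2/(4a) = (-7.9261 - 5)^2/(4*3)
= 167.0841/12 = 13.9237


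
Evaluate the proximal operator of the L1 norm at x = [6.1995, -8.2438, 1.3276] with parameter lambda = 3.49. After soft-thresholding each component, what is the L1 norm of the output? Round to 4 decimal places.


Soft-thresholding with lambda = 3.49:
prox(6.1995) = sign(6.1995)*max(|6.1995| - 3.49, 0) = 2.7095
prox(-8.2438) = sign(-8.2438)*max(|-8.2438| - 3.49, 0) = -4.7538
prox(1.3276) = sign(1.3276)*max(|1.3276| - 3.49, 0) = 0.0
prox(x) = [2.7095, -4.7538, 0.0]
||prox(x)||_1 = 2.7095 + 4.7538 + 0.0 = 7.4633


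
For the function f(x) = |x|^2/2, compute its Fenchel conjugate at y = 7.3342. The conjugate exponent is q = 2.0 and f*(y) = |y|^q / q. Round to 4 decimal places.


The conjugate exponent q satisfies 1/p + 1/q = 1.
p = 2, so q = 2/(2 - 1) = 2.0
|y|^q = 7.3342^2.0 = 53.7905
f*(7.3342) = 53.7905 / 2.0 = 26.8952


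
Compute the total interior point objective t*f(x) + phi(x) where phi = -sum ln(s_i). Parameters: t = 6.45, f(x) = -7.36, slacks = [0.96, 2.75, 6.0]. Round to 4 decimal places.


Step 1: Compute log-barrier.
ln values: [-0.0408, 1.0116, 1.7918]
phi = -(-0.0408 + 1.0116 + 1.7918) = -2.7625
Step 2: Compute augmented objective.
t*f(x) = 6.45*-7.36 = -47.472
Total = -47.472 - 2.7625 = -50.2345


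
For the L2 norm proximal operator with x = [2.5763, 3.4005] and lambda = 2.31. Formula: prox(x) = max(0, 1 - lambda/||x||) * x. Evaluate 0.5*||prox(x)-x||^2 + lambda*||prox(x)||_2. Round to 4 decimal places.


Step 1: Compute ||x||.
||x|| = 4.2662
Step 2: Compute scaling factor.
scale = max(0, 1 - 2.31/4.2662) = 0.4585
Step 3: prox(x) = [1.1813, 1.5593]
||prox(x)|| = 1.9562
Step 4: Proximal objective.
0.5*||prox-x||^2 = 2.6681
lambda*||prox|| = 4.5188
Total = 7.1869


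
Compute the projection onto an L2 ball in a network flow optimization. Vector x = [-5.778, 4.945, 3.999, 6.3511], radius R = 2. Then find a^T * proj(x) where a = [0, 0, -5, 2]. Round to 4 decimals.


Step 1: Compute ||x|| (intermediates to 6 decimals).
||x|| = sqrt((-5.778)^2 + 4.945^2 + 3.999^2 + 6.3511^2) = 10.684886
Step 2: Project.
Since ||x|| > R, scale = R/||x|| = 2/10.684886 = 0.18718, proj(x) = scale * x
proj(x) = [-1.081526, 0.925605, 0.748533, 1.188799]
Step 3: Dot product.
a^T * proj(x) = 0*(-1.081526) + 0*0.925605 - 5*0.748533 + 2*1.188799 = -1.3651


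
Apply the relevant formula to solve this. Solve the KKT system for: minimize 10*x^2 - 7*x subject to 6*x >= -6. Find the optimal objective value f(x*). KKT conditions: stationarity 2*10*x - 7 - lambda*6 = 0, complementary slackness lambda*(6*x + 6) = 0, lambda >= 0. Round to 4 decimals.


Step 1: Try lambda = 0 (constraint inactive).
Stationarity: 2*10*x - 7 = 0
x* = 7/(2*10) = 0.35
Check constraint: 6*0.35 = 2.1 >= -6 -- satisfied.
Step 2: Compute optimal value.
f(x*) = 10*0.35^2 - 7*0.35 = -1.225


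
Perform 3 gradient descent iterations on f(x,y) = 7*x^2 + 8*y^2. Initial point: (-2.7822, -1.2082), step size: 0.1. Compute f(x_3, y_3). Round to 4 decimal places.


Gradient descent on f(x,y) = 7*x^2 + 8*y^2.
Starting point: (-2.7822, -1.2082), alpha = 0.1
Step 1: grad_x = 2*7*-2.7822 = -38.9508, grad_y = 2*8*-1.2082 = -19.3312
  x_1 = -2.7822 - 0.1*-38.9508 = 1.1129
  y_1 = -1.2082 - 0.1*-19.3312 = 0.7249
Step 2: grad_x = 2*7*1.1129 = 15.5803, grad_y = 2*8*0.7249 = 11.5987
  x_2 = 1.1129 - 0.1*15.5803 = -0.4452
  y_2 = 0.7249 - 0.1*11.5987 = -0.435
Step 3: grad_x = 2*7*-0.4452 = -6.2321, grad_y = 2*8*-0.435 = -6.9592
  x_3 = -0.4452 - 0.1*-6.2321 = 0.1781
  y_3 = -0.435 - 0.1*-6.9592 = 0.261
f(0.1781, 0.261) = 7*0.1781^2 + 8*0.261^2 = 0.7668


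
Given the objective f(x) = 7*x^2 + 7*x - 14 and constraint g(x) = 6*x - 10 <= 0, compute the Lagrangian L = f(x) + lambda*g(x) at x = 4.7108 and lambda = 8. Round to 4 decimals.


Step 1: Evaluate f(x).
f(4.7108) = 7*4.7108^2 + 7*4.7108 - 14 = 174.3171
Step 2: Evaluate g(x).
g(4.7108) = 6*4.7108 - 10 = 18.2648
Step 3: Compute Lagrangian.
L = 174.3171 + 8*18.2648 = 320.4355


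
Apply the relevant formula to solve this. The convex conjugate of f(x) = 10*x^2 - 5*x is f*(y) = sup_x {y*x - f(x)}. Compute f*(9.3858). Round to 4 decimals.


f*(y) = sup_x {y*x - a*x^2 - b*x} = sup_x {(y-b)*x - a*x^2}
FOC: (y - b) - 2a*x = 0 => x* = (y - b)/(2a)
x* = (9.3858 + 5)/(2*10) = 0.7193
f*(9.3858) = (y-b)^2/(4a) = (9.3858 + 5)^2/(4*10)
= 206.9512/40 = 5.1738


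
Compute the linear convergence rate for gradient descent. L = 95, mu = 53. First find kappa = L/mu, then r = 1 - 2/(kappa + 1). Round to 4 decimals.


Step 1: Compute the condition number.
kappa = L/mu = 95/53 = 1.7925
Step 2: Compute the convergence rate.
r = 1 - 2/(kappa + 1) = 1 - 2*mu/(L + mu) = (L - mu)/(L + mu) = 42/148 = 0.2838


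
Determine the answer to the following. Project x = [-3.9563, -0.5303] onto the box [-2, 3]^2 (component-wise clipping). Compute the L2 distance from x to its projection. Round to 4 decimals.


Project each component onto [-2, 3].
clip(-3.9563) = -2.0, clip(-0.5303) = -0.5303
Projection = [-2.0, -0.5303]
Squared diffs: [3.8271, 0.0]
Distance = sqrt(3.8271) = 1.9563


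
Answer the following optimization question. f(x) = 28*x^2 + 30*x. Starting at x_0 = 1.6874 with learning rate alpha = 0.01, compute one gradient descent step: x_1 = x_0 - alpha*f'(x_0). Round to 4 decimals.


We compute the gradient at x_0 and apply the update.
f'(x) = 56*x + 30
f'(1.6874) = 56*1.6874 + 30 = 124.4944
x_1 = 1.6874 - 0.01*124.4944 = 0.4425


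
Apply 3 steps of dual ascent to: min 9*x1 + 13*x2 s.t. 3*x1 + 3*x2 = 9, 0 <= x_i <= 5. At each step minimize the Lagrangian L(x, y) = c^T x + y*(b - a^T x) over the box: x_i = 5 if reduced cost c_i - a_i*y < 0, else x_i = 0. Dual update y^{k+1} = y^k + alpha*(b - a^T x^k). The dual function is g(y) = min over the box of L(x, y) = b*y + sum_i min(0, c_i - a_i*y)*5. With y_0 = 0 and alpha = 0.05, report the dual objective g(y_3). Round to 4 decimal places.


Dual ascent for LP: min 9*x1 + 13*x2, 3*x1 + 3*x2 = 9, 0 <= x_i <= 5
Step 1: y^k = 0.0, reduced costs: (9.0, 13.0)
  x^k = (0.0, 0.0), subgradient = b - a^T x = 9.0
  y^{k+1} = 0.0 + 0.05*9.0 = 0.45
Step 2: y^k = 0.45, reduced costs: (7.65, 11.65)
  x^k = (0.0, 0.0), subgradient = b - a^T x = 9.0
  y^{k+1} = 0.45 + 0.05*9.0 = 0.9
Step 3: y^k = 0.9, reduced costs: (6.3, 10.3)
  x^k = (0.0, 0.0), subgradient = b - a^T x = 9.0
  y^{k+1} = 0.9 + 0.05*9.0 = 1.35
Dual objective at y_3 = 1.35: reduced costs (4.95, 8.95), box minimizer x = (0.0, 0.0)
g(y_3) = b*y + (c1 - a1*y)*x1 + (c2 - a2*y)*x2 = 9*1.35 + 4.95*0.0 + 8.95*0.0 = 12.15 + 0.0 + 0.0 = 12.15


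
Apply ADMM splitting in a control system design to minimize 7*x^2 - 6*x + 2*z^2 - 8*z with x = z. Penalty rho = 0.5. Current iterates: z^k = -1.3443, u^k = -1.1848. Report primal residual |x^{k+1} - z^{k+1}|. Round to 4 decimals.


ADMM iteration with rho = 0.5, z^k = -1.3443, u^k = -1.1848
Step 1: x-update.
Minimize 7*x^2 - 6*x + (0.5/2)*(x + 1.3443 - 1.1848)^2
FOC: (2*7 + 0.5)*x = 6 + 0.5*(-1.3443 + 1.1848)
x^{k+1} = 0.4083
Step 2: z-update.
Minimize 2*z^2 - 8*z + (0.5/2)*(0.4083 - z - 1.1848)^2
FOC: (2*2 + 0.5)*z = 8 + 0.5*(0.4083 - 1.1848)
z^{k+1} = 1.6915
Step 3: u-update.
u^{k+1} = -1.1848 + 0.4083 - 1.6915 = -2.468
Step 4: Primal residual = |0.4083 - 1.6915| = 1.2832


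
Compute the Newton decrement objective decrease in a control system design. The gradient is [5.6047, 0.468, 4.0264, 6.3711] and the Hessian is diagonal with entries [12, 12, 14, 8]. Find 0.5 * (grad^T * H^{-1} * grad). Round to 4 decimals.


Step 1: H is diagonal, so H^(-1) * g = [0.4671, 0.039, 0.2876, 0.7964].
Step 2: g^T H^(-1) g = sum_i g_i^2 / H_ii
  = (5.6047)^2/12 + (0.468)^2/12 + (4.0264)^2/14 + (6.3711)^2/8
  = 2.6177 + 0.0183 + 1.158 + 5.0739 = 8.8678
Step 3: Objective decrease = 0.5 * g^T H^(-1) g = 4.4339


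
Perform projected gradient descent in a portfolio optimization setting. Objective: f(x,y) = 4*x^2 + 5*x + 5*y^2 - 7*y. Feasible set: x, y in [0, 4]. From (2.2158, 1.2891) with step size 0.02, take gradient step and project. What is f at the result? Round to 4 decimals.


Step 1: Compute gradient at (2.2158, 1.2891).
grad_x = 2*4*2.2158 + 5 = 22.7264
grad_y = 2*5*1.2891 - 7 = 5.891
Step 2: Gradient step.
x_raw = 2.2158 - 0.02*22.7264 = 1.7613
y_raw = 1.2891 - 0.02*5.891 = 1.1713
Step 3: Project onto [0, 4].
x_proj = clip(1.7613) = 1.7613
y_proj = clip(1.1713) = 1.1713
Step 4: Evaluate f.
f(1.7613, 1.1713) = 19.8752


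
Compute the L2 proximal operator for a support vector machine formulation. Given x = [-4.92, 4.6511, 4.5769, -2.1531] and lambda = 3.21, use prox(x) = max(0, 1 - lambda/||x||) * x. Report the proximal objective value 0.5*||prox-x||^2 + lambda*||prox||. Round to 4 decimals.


Step 1: Compute ||x||.
||x|| = 8.4512
Step 2: Compute scaling factor.
scale = max(0, 1 - 3.21/8.4512) = 0.6202
Step 3: prox(x) = [-3.0513, 2.8845, 2.8385, -1.3353]
||prox(x)|| = 5.2412
Step 4: Proximal objective.
0.5*||prox-x||^2 = 5.1521
lambda*||prox|| = 16.8243
Total = 21.9763


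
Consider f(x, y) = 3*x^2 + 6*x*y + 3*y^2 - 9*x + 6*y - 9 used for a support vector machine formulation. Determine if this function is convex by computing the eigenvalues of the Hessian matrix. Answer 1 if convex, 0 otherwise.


The Hessian of f(x,y) = 3*x^2 + 6*x*y + 3*y^2 - 9*x + 6*y - 9 is:
H = [[6, 6], [6, 6]]
Trace = 6 + 6 = 12
Determinant = 6*6 - (6)^2 = 0
Discriminant = (12)^2 - 4*0 = 144.0
Eigenvalues: lambda_1 = 0.0, lambda_2 = 12.0
The function is convex.

1


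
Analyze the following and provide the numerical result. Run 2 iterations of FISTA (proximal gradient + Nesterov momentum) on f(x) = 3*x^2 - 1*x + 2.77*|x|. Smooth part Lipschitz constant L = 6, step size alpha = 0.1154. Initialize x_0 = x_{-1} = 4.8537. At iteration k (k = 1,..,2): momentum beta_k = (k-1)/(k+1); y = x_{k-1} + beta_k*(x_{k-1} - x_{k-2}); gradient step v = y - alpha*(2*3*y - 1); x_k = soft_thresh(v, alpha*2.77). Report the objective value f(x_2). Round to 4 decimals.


FISTA on f(x) = 3*x^2 - 1*x + 2.77*|x|
L = 6, alpha = 0.1154
Iteration 1: beta = 0.0, y = 4.8537 + 0.0*(4.8537 - 4.8537) = 4.8537
  grad(y) = 28.1222, v = y - alpha*grad = 1.6084
  prox(v) = soft_thresh(1.6084, 0.3197) = 1.2887
Iteration 2: beta = 0.3333, y = 1.2887 + 0.3333*(1.2887 - 4.8537) = 0.1004
  grad(y) = -0.3975, v = y - alpha*grad = 0.1463
  prox(v) = soft_thresh(0.1463, 0.3197) = 0.0
f(x_2) = 3*0.0^2 - 1*0.0 + 2.77*|0.0| = 0.0


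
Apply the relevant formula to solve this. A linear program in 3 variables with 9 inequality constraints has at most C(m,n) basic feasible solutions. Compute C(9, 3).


Each vertex corresponds to some choice of n active constraints out of m, so the number of vertices is at most C(m, n) = m! / (n!(m-n)!).
m = 9, n = 3
Numerator: 9 * 8 * 7
Denominator: 3! = 6
C(9, 3) = 84


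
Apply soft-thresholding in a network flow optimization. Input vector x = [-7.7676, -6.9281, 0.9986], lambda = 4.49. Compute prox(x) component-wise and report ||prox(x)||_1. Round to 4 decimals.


Soft-thresholding with lambda = 4.49:
prox(-7.7676) = sign(-7.7676)*max(|-7.7676| - 4.49, 0) = -3.2776
prox(-6.9281) = sign(-6.9281)*max(|-6.9281| - 4.49, 0) = -2.4381
prox(0.9986) = sign(0.9986)*max(|0.9986| - 4.49, 0) = 0.0
prox(x) = [-3.2776, -2.4381, 0.0]
||prox(x)||_1 = 3.2776 + 2.4381 + 0.0 = 5.7157


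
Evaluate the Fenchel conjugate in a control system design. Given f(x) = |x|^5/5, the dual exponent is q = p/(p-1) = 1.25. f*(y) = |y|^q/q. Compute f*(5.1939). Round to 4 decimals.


The conjugate exponent q satisfies 1/p + 1/q = 1.
p = 5, so q = 5/(5 - 1) = 1.25
|y|^q = 5.1939^1.25 = 7.8409
f*(5.1939) = 7.8409 / 1.25 = 6.2727


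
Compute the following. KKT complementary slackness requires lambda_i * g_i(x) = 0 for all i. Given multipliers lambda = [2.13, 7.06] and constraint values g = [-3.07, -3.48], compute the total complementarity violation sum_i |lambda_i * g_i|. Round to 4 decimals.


KKT complementary slackness check:
lambda_1 * g_1 = 2.13 * -3.07 = -6.5391
lambda_2 * g_2 = 7.06 * -3.48 = -24.5688
Total violation = 6.5391 + 24.5688 = 31.1079


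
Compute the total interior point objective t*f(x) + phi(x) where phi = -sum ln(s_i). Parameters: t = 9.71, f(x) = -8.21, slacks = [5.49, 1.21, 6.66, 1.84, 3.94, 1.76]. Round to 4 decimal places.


Step 1: Compute log-barrier.
ln values: [1.7029, 0.1906, 1.8961, 0.6098, 1.3712, 0.5653]
phi = -(1.7029 + 0.1906 + 1.8961 + 0.6098 + 1.3712 + 0.5653) = -6.3359
Step 2: Compute augmented objective.
t*f(x) = 9.71*-8.21 = -79.7191
Total = -79.7191 - 6.3359 = -86.055


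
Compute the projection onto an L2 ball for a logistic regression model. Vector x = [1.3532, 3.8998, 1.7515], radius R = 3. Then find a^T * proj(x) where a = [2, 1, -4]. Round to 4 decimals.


Step 1: Compute ||x|| (intermediates to 6 decimals).
||x|| = sqrt(1.3532^2 + 3.8998^2 + 1.7515^2) = 4.484121
Step 2: Project.
Since ||x|| > R, scale = R/||x|| = 3/4.484121 = 0.669027, proj(x) = scale * x
proj(x) = [0.905327, 2.609071, 1.171801]
Step 3: Dot product.
a^T * proj(x) = 2*0.905327 + 1*2.609071 - 4*1.171801 = -0.2675


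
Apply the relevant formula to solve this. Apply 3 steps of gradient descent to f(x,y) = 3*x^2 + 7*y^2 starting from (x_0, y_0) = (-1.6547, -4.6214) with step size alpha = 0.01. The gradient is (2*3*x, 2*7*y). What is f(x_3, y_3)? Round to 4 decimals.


Gradient descent on f(x,y) = 3*x^2 + 7*y^2.
Starting point: (-1.6547, -4.6214), alpha = 0.01
Step 1: grad_x = 2*3*-1.6547 = -9.9282, grad_y = 2*7*-4.6214 = -64.6996
  x_1 = -1.6547 - 0.01*-9.9282 = -1.5554
  y_1 = -4.6214 - 0.01*-64.6996 = -3.9744
Step 2: grad_x = 2*3*-1.5554 = -9.3325, grad_y = 2*7*-3.9744 = -55.6417
  x_2 = -1.5554 - 0.01*-9.3325 = -1.4621
  y_2 = -3.9744 - 0.01*-55.6417 = -3.418
Step 3: grad_x = 2*3*-1.4621 = -8.7726, grad_y = 2*7*-3.418 = -47.8518
  x_3 = -1.4621 - 0.01*-8.7726 = -1.3744
  y_3 = -3.418 - 0.01*-47.8518 = -2.9395
f(-1.3744, -2.9395) = 3*(-1.3744)^2 + 7*(-2.9395)^2 = 66.15


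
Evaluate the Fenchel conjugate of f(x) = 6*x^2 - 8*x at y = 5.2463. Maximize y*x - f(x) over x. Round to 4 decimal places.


f*(y) = sup_x {y*x - a*x^2 - b*x} = sup_x {(y-b)*x - a*x^2}
FOC: (y - b) - 2a*x = 0 => x* = (y - b)/(2a)
x* = (5.2463 + 8)/(2*6) = 1.1039
f*(5.2463) = (y-b)^2/(4a) = (5.2463 + 8)^2/(4*6)
= 175.4645/24 = 7.311


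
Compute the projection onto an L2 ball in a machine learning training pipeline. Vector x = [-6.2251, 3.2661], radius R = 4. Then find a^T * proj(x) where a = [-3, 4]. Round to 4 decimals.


Step 1: Compute ||x|| (intermediates to 6 decimals).
||x|| = sqrt((-6.2251)^2 + 3.2661^2) = 7.029885
Step 2: Project.
Since ||x|| > R, scale = R/||x|| = 4/7.029885 = 0.568999, proj(x) = scale * x
proj(x) = [-3.542076, 1.858408]
Step 3: Dot product.
a^T * proj(x) = -3*(-3.542076) + 4*1.858408 = 18.0599


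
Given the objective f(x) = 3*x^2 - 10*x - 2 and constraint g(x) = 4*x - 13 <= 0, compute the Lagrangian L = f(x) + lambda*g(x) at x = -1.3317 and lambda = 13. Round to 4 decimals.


Step 1: Evaluate f(x).
f(-1.3317) = 3*(-1.3317)^2 - 10*(-1.3317) - 2 = 16.6373
Step 2: Evaluate g(x).
g(-1.3317) = 4*-1.3317 - 13 = -18.3268
Step 3: Compute Lagrangian.
L = 16.6373 + 13*-18.3268 = -221.6111


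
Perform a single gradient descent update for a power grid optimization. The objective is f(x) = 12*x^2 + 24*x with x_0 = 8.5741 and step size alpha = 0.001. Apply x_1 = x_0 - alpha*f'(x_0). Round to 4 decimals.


We compute the gradient at x_0 and apply the update.
f'(x) = 24*x + 24
f'(8.5741) = 24*8.5741 + 24 = 229.7784
x_1 = 8.5741 - 0.001*229.7784 = 8.3443


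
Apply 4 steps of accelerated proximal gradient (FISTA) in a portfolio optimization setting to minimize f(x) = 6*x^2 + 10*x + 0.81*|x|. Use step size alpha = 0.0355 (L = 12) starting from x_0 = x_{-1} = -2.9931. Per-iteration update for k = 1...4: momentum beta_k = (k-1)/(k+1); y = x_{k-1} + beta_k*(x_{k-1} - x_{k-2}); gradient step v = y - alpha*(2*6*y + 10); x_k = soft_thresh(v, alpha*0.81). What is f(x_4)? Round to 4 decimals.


FISTA on f(x) = 6*x^2 + 10*x + 0.81*|x|
L = 12, alpha = 0.0355
Iteration 1: beta = 0.0, y = -2.9931 + 0.0*(-2.9931 + 2.9931) = -2.9931
  grad(y) = -25.9172, v = y - alpha*grad = -2.073
  prox(v) = soft_thresh(-2.073, 0.0288) = -2.0443
Iteration 2: beta = 0.3333, y = -2.0443 + 0.3333*(-2.0443 + 2.9931) = -1.728
  grad(y) = -10.7362, v = y - alpha*grad = -1.3469
  prox(v) = soft_thresh(-1.3469, 0.0288) = -1.3181
Iteration 3: beta = 0.5, y = -1.3181 + 0.5*(-1.3181 + 2.0443) = -0.955
  grad(y) = -1.4605, v = y - alpha*grad = -0.9032
  prox(v) = soft_thresh(-0.9032, 0.0288) = -0.8744
Iteration 4: beta = 0.6, y = -0.8744 + 0.6*(-0.8744 + 1.3181) = -0.6082
  grad(y) = 2.7012, v = y - alpha*grad = -0.7041
  prox(v) = soft_thresh(-0.7041, 0.0288) = -0.6754
f(x_4) = 6*(-0.6754)^2 + 10*(-0.6754) + 0.81*|-0.6754| = -3.4699


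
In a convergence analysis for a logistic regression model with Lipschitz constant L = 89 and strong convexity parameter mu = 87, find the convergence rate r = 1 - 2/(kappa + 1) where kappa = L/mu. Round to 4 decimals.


Step 1: Compute the condition number.
kappa = L/mu = 89/87 = 1.023
Step 2: Compute the convergence rate.
r = 1 - 2/(kappa + 1) = 1 - 2*mu/(L + mu) = (L - mu)/(L + mu) = 2/176 = 0.0114


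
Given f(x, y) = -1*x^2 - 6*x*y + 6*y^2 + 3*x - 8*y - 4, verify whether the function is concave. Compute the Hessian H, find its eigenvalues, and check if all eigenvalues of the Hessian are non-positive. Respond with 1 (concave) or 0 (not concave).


The Hessian of f(x,y) = -1*x^2 - 6*x*y + 6*y^2 + 3*x - 8*y - 4 is:
H = [[-2, -6], [-6, 12]]
Trace = -2 + 12 = 10
Determinant = -2*12 - (-6)^2 = -60
Discriminant = (10)^2 - 4*-60 = 340.0
Eigenvalues: lambda_1 = -4.2195, lambda_2 = 14.2195
The function is not concave.

0


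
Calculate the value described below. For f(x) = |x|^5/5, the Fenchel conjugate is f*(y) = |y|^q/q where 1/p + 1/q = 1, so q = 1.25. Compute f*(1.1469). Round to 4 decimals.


The conjugate exponent q satisfies 1/p + 1/q = 1.
p = 5, so q = 5/(5 - 1) = 1.25
|y|^q = 1.1469^1.25 = 1.1869
f*(1.1469) = 1.1869 / 1.25 = 0.9495


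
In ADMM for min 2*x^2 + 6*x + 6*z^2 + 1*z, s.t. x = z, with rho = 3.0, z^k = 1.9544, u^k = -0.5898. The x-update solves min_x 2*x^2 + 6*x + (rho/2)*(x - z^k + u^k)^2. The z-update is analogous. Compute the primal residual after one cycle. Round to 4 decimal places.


ADMM iteration with rho = 3.0, z^k = 1.9544, u^k = -0.5898
Step 1: x-update.
Minimize 2*x^2 + 6*x + (3.0/2)*(x - 1.9544 - 0.5898)^2
FOC: (2*2 + 3.0)*x = -6 + 3.0*(1.9544 + 0.5898)
x^{k+1} = 0.2332
Step 2: z-update.
Minimize 6*z^2 + 1*z + (3.0/2)*(0.2332 - z - 0.5898)^2
FOC: (2*6 + 3.0)*z = -1 + 3.0*(0.2332 - 0.5898)
z^{k+1} = -0.138
Step 3: u-update.
u^{k+1} = -0.5898 + 0.2332 + 0.138 = -0.2186
Step 4: Primal residual = |0.2332 + 0.138| = 0.3712


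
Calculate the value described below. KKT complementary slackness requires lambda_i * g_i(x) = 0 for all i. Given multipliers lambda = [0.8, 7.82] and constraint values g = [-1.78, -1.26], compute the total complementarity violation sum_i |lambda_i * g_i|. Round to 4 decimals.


KKT complementary slackness check:
lambda_1 * g_1 = 0.8 * -1.78 = -1.424
lambda_2 * g_2 = 7.82 * -1.26 = -9.8532
Total violation = 1.424 + 9.8532 = 11.2772


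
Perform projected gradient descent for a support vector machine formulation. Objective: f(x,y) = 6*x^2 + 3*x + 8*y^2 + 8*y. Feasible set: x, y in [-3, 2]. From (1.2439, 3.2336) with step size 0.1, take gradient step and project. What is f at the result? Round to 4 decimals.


Step 1: Compute gradient at (1.2439, 3.2336).
grad_x = 2*6*1.2439 + 3 = 17.9268
grad_y = 2*8*3.2336 + 8 = 59.7376
Step 2: Gradient step.
x_raw = 1.2439 - 0.1*17.9268 = -0.5488
y_raw = 3.2336 - 0.1*59.7376 = -2.7402
Step 3: Project onto [-3, 2].
x_proj = clip(-0.5488) = -0.5488
y_proj = clip(-2.7402) = -2.7402
Step 4: Evaluate f.
f(-0.5488, -2.7402) = 38.3072


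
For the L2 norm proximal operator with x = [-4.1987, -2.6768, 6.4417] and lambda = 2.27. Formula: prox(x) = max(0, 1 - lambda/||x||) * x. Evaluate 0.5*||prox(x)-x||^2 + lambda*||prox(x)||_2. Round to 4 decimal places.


Step 1: Compute ||x||.
||x|| = 8.1419
Step 2: Compute scaling factor.
scale = max(0, 1 - 2.27/8.1419) = 0.7212
Step 3: prox(x) = [-3.0281, -1.9305, 4.6457]
||prox(x)|| = 5.8719
Step 4: Proximal objective.
0.5*||prox-x||^2 = 2.5765
lambda*||prox|| = 13.3292
Total = 15.9056


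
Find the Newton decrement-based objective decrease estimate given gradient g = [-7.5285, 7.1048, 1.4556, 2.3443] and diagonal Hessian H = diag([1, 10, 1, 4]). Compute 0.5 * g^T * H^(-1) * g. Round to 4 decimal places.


Step 1: H is diagonal, so H^(-1) * g = [-7.5285, 0.7105, 1.4556, 0.5861].
Step 2: g^T H^(-1) g = sum_i g_i^2 / H_ii
  = (-7.5285)^2/1 + (7.1048)^2/10 + (1.4556)^2/1 + (2.3443)^2/4
  = 56.6783 + 5.0478 + 2.1188 + 1.3739 = 65.2188
Step 3: Objective decrease = 0.5 * g^T H^(-1) g = 32.6094


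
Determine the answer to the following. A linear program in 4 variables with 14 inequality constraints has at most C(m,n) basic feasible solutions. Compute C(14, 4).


Each vertex corresponds to some choice of n active constraints out of m, so the number of vertices is at most C(m, n) = m! / (n!(m-n)!).
m = 14, n = 4
Numerator: 14 * 13 * 12 * 11
Denominator: 4! = 24
C(14, 4) = 1001


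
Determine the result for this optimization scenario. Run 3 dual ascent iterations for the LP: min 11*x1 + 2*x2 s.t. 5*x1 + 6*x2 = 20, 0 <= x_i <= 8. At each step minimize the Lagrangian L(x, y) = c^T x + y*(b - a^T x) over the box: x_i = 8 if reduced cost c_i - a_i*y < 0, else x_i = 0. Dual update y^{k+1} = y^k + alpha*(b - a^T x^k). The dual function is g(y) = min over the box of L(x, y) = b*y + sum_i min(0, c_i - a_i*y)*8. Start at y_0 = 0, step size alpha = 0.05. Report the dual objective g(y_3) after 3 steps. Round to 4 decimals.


Dual ascent for LP: min 11*x1 + 2*x2, 5*x1 + 6*x2 = 20, 0 <= x_i <= 8
Step 1: y^k = 0.0, reduced costs: (11.0, 2.0)
  x^k = (0.0, 0.0), subgradient = b - a^T x = 20.0
  y^{k+1} = 0.0 + 0.05*20.0 = 1.0
Step 2: y^k = 1.0, reduced costs: (6.0, -4.0)
  x^k = (0.0, 8.0), subgradient = b - a^T x = -28.0
  y^{k+1} = 1.0 + 0.05*-28.0 = -0.4
Step 3: y^k = -0.4, reduced costs: (13.0, 4.4)
  x^k = (0.0, 0.0), subgradient = b - a^T x = 20.0
  y^{k+1} = -0.4 + 0.05*20.0 = 0.6
Dual objective at y_3 = 0.6: reduced costs (8.0, -1.6), box minimizer x = (0.0, 8.0)
g(y_3) = b*y + (c1 - a1*y)*x1 + (c2 - a2*y)*x2 = 20*0.6 + 8.0*0.0 + (-1.6)*8.0 = 12.0 + 0.0 - 12.8 = -0.8


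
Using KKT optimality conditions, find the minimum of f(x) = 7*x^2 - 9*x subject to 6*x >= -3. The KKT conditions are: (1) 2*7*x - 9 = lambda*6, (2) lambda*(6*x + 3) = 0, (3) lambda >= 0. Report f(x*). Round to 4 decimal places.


Step 1: Try lambda = 0 (constraint inactive).
Stationarity: 2*7*x - 9 = 0
x* = 9/(2*7) = 9/14 = 0.6429 (rounded; the exact value 9/14 is used below)
Check constraint: 6*0.6429 = 3.8574 >= -3 -- satisfied.
Step 2: Compute optimal value.
f(x*) = 7*(9/14)^2 - 9*(9/14) = -2.8929


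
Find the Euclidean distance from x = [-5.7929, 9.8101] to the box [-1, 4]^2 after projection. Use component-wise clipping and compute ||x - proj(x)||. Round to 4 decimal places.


Project each component onto [-1, 4].
clip(-5.7929) = -1.0, clip(9.8101) = 4.0
Projection = [-1.0, 4.0]
Squared diffs: [22.9719, 33.7573]
Distance = sqrt(56.7292) = 7.5319


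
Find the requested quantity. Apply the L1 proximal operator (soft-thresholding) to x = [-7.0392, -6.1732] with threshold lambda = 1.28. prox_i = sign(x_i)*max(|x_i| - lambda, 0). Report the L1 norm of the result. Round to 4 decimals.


Soft-thresholding with lambda = 1.28:
prox(-7.0392) = sign(-7.0392)*max(|-7.0392| - 1.28, 0) = -5.7592
prox(-6.1732) = sign(-6.1732)*max(|-6.1732| - 1.28, 0) = -4.8932
prox(x) = [-5.7592, -4.8932]
||prox(x)||_1 = 5.7592 + 4.8932 = 10.6524


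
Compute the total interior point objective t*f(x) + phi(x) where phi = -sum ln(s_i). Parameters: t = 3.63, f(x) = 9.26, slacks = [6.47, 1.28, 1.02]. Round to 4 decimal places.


Step 1: Compute log-barrier.
ln values: [1.8672, 0.2469, 0.0198]
phi = -(1.8672 + 0.2469 + 0.0198) = -2.1338
Step 2: Compute augmented objective.
t*f(x) = 3.63*9.26 = 33.6138
Total = 33.6138 - 2.1338 = 31.48


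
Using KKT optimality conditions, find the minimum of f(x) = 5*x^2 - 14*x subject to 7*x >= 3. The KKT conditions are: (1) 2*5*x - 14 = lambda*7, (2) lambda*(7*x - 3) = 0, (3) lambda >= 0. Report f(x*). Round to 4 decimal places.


Step 1: Try lambda = 0 (constraint inactive).
Stationarity: 2*5*x - 14 = 0
x* = 14/(2*5) = 1.4
Check constraint: 7*1.4 = 9.8 >= 3 -- satisfied.
Step 2: Compute optimal value.
f(x*) = 5*1.4^2 - 14*1.4 = -9.8


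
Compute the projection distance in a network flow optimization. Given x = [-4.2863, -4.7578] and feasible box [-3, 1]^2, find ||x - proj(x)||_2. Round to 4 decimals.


Project each component onto [-3, 1].
clip(-4.2863) = -3.0, clip(-4.7578) = -3.0
Projection = [-3.0, -3.0]
Squared diffs: [1.6546, 3.0899]
Distance = sqrt(4.7445) = 2.1782


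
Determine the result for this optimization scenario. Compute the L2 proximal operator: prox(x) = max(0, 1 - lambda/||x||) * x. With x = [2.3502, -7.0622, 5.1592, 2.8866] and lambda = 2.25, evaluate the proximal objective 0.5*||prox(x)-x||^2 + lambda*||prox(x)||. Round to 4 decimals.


Step 1: Compute ||x||.
||x|| = 9.5052
Step 2: Compute scaling factor.
scale = max(0, 1 - 2.25/9.5052) = 0.7633
Step 3: prox(x) = [1.7939, -5.3905, 3.9379, 2.2033]
||prox(x)|| = 7.2552
Step 4: Proximal objective.
0.5*||prox-x||^2 = 2.5313
lambda*||prox|| = 16.3242
Total = 18.8553


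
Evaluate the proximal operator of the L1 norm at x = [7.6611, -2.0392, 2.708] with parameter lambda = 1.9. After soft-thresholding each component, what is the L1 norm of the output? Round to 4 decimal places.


Soft-thresholding with lambda = 1.9:
prox(7.6611) = sign(7.6611)*max(|7.6611| - 1.9, 0) = 5.7611
prox(-2.0392) = sign(-2.0392)*max(|-2.0392| - 1.9, 0) = -0.1392
prox(2.708) = sign(2.708)*max(|2.708| - 1.9, 0) = 0.808
prox(x) = [5.7611, -0.1392, 0.808]
||prox(x)||_1 = 5.7611 + 0.1392 + 0.808 = 6.7083


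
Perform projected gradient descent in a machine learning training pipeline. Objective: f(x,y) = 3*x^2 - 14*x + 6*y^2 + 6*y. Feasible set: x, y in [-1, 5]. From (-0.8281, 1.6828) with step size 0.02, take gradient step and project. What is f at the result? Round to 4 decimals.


Step 1: Compute gradient at (-0.8281, 1.6828).
grad_x = 2*3*-0.8281 - 14 = -18.9686
grad_y = 2*6*1.6828 + 6 = 26.1936
Step 2: Gradient step.
x_raw = -0.8281 - 0.02*-18.9686 = -0.4487
y_raw = 1.6828 - 0.02*26.1936 = 1.1589
Step 3: Project onto [-1, 5].
x_proj = clip(-0.4487) = -0.4487
y_proj = clip(1.1589) = 1.1589
Step 4: Evaluate f.
f(-0.4487, 1.1589) = 21.8985


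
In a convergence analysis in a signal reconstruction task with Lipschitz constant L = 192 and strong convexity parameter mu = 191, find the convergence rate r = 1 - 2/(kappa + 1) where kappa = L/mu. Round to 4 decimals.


Step 1: Compute the condition number.
kappa = L/mu = 192/191 = 1.0052
Step 2: Compute the convergence rate.
r = 1 - 2/(kappa + 1) = 1 - 2*mu/(L + mu) = (L - mu)/(L + mu) = 1/383 = 0.0026


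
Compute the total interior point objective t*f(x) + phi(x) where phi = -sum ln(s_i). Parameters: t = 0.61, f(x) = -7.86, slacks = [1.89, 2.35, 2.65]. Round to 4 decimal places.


Step 1: Compute log-barrier.
ln values: [0.6366, 0.8544, 0.9746]
phi = -(0.6366 + 0.8544 + 0.9746) = -2.4656
Step 2: Compute augmented objective.
t*f(x) = 0.61*-7.86 = -4.7946
Total = -4.7946 - 2.4656 = -7.2602


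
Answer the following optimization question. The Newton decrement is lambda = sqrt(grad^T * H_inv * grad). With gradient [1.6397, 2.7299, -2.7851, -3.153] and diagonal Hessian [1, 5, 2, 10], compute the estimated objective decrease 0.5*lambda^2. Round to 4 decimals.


Step 1: H is diagonal, so H^(-1) * g = [1.6397, 0.546, -1.3926, -0.3153].
Step 2: g^T H^(-1) g = sum_i g_i^2 / H_ii
  = (1.6397)^2/1 + (2.7299)^2/5 + (-2.7851)^2/2 + (-3.153)^2/10
  = 2.6886 + 1.4905 + 3.8784 + 0.9941 = 9.0516
Step 3: Objective decrease = 0.5 * g^T H^(-1) g = 4.5258


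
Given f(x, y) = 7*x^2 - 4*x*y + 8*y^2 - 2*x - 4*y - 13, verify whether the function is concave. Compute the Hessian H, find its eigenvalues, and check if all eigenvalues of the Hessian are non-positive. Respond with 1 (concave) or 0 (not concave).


The Hessian of f(x,y) = 7*x^2 - 4*x*y + 8*y^2 - 2*x - 4*y - 13 is:
H = [[14, -4], [-4, 16]]
Trace = 14 + 16 = 30
Determinant = 14*16 - (-4)^2 = 208
Discriminant = (30)^2 - 4*208 = 68.0
Eigenvalues: lambda_1 = 10.8769, lambda_2 = 19.1231
The function is not concave.

0


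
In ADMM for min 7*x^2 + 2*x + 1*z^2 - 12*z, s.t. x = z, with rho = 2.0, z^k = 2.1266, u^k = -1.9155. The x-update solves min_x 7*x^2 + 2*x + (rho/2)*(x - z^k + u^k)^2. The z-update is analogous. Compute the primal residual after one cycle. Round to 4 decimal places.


ADMM iteration with rho = 2.0, z^k = 2.1266, u^k = -1.9155
Step 1: x-update.
Minimize 7*x^2 + 2*x + (2.0/2)*(x - 2.1266 - 1.9155)^2
FOC: (2*7 + 2.0)*x = -2 + 2.0*(2.1266 + 1.9155)
x^{k+1} = 0.3803
Step 2: z-update.
Minimize 1*z^2 - 12*z + (2.0/2)*(0.3803 - z - 1.9155)^2
FOC: (2*1 + 2.0)*z = 12 + 2.0*(0.3803 - 1.9155)
z^{k+1} = 2.2324
Step 3: u-update.
u^{k+1} = -1.9155 + 0.3803 - 2.2324 = -3.7676
Step 4: Primal residual = |0.3803 - 2.2324| = 1.8521


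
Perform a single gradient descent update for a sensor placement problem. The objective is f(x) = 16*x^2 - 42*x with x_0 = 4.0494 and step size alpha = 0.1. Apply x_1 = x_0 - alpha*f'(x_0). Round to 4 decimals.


We compute the gradient at x_0 and apply the update.
f'(x) = 32*x - 42
f'(4.0494) = 32*4.0494 - 42 = 87.5808
x_1 = 4.0494 - 0.1*87.5808 = -4.7087


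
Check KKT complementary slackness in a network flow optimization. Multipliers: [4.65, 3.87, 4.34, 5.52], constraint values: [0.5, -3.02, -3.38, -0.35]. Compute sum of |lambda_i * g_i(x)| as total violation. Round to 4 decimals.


KKT complementary slackness check:
lambda_1 * g_1 = 4.65 * 0.5 = 2.325
lambda_2 * g_2 = 3.87 * -3.02 = -11.6874
lambda_3 * g_3 = 4.34 * -3.38 = -14.6692
lambda_4 * g_4 = 5.52 * -0.35 = -1.932
Total violation = 2.325 + 11.6874 + 14.6692 + 1.932 = 30.6136


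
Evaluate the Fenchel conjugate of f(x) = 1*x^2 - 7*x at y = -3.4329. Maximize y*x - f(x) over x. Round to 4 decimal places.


f*(y) = sup_x {y*x - a*x^2 - b*x} = sup_x {(y-b)*x - a*x^2}
FOC: (y - b) - 2a*x = 0 => x* = (y - b)/(2a)
x* = (-3.4329 + 7)/(2*1) = 1.7836
f*(-3.4329) = (y-b)^2/(4a) = (-3.4329 + 7)^2/(4*1)
= 12.7242/4 = 3.1811


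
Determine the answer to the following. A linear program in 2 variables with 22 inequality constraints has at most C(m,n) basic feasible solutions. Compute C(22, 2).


Each vertex corresponds to some choice of n active constraints out of m, so the number of vertices is at most C(m, n) = m! / (n!(m-n)!).
m = 22, n = 2
Numerator: 22 * 21
Denominator: 2! = 2
C(22, 2) = 231


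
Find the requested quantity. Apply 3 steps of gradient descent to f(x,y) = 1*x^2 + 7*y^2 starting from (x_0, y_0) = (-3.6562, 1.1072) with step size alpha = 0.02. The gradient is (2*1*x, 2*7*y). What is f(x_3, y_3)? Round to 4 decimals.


Gradient descent on f(x,y) = 1*x^2 + 7*y^2.
Starting point: (-3.6562, 1.1072), alpha = 0.02
Step 1: grad_x = 2*1*-3.6562 = -7.3124, grad_y = 2*7*1.1072 = 15.5008
  x_1 = -3.6562 - 0.02*-7.3124 = -3.51
  y_1 = 1.1072 - 0.02*15.5008 = 0.7972
Step 2: grad_x = 2*1*-3.51 = -7.0199, grad_y = 2*7*0.7972 = 11.1606
  x_2 = -3.51 - 0.02*-7.0199 = -3.3696
  y_2 = 0.7972 - 0.02*11.1606 = 0.574
Step 3: grad_x = 2*1*-3.3696 = -6.7391, grad_y = 2*7*0.574 = 8.0356
  x_3 = -3.3696 - 0.02*-6.7391 = -3.2348
  y_3 = 0.574 - 0.02*8.0356 = 0.4133
f(-3.2348, 0.4133) = 1*(-3.2348)^2 + 7*0.4133^2 = 11.6592
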